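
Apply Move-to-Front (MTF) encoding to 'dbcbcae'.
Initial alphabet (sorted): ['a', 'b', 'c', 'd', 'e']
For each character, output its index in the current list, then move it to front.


MTF encoding:
'd': index 3 in ['a', 'b', 'c', 'd', 'e'] -> ['d', 'a', 'b', 'c', 'e']
'b': index 2 in ['d', 'a', 'b', 'c', 'e'] -> ['b', 'd', 'a', 'c', 'e']
'c': index 3 in ['b', 'd', 'a', 'c', 'e'] -> ['c', 'b', 'd', 'a', 'e']
'b': index 1 in ['c', 'b', 'd', 'a', 'e'] -> ['b', 'c', 'd', 'a', 'e']
'c': index 1 in ['b', 'c', 'd', 'a', 'e'] -> ['c', 'b', 'd', 'a', 'e']
'a': index 3 in ['c', 'b', 'd', 'a', 'e'] -> ['a', 'c', 'b', 'd', 'e']
'e': index 4 in ['a', 'c', 'b', 'd', 'e'] -> ['e', 'a', 'c', 'b', 'd']


Output: [3, 2, 3, 1, 1, 3, 4]


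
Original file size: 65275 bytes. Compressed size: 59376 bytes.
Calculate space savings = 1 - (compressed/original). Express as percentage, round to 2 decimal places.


ratio = compressed/original = 59376/65275 = 0.909628
savings = 1 - ratio = 1 - 0.909628 = 0.090372
as a percentage: 0.090372 * 100 = 9.04%

Space savings = 1 - 59376/65275 = 9.04%


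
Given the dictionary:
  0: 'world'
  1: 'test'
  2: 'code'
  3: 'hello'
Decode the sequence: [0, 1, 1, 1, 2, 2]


Look up each index in the dictionary:
  0 -> 'world'
  1 -> 'test'
  1 -> 'test'
  1 -> 'test'
  2 -> 'code'
  2 -> 'code'

Decoded: "world test test test code code"


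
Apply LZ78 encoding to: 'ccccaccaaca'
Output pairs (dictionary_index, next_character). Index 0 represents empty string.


LZ78 encoding steps:
Dictionary: {0: ''}
Step 1: w='' (idx 0), next='c' -> output (0, 'c'), add 'c' as idx 1
Step 2: w='c' (idx 1), next='c' -> output (1, 'c'), add 'cc' as idx 2
Step 3: w='c' (idx 1), next='a' -> output (1, 'a'), add 'ca' as idx 3
Step 4: w='cc' (idx 2), next='a' -> output (2, 'a'), add 'cca' as idx 4
Step 5: w='' (idx 0), next='a' -> output (0, 'a'), add 'a' as idx 5
Step 6: w='ca' (idx 3), end of input -> output (3, '')


Encoded: [(0, 'c'), (1, 'c'), (1, 'a'), (2, 'a'), (0, 'a'), (3, '')]


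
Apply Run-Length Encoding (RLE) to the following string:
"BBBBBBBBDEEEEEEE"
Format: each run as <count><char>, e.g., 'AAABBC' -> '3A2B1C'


Scanning runs left to right:
  i=0: run of 'B' x 8 -> '8B'
  i=8: run of 'D' x 1 -> '1D'
  i=9: run of 'E' x 7 -> '7E'

RLE = 8B1D7E


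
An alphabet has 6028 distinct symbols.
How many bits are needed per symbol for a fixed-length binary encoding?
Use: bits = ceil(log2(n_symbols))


log2(6028) = 12.5575
Bracket: 2^12 = 4096 < 6028 <= 2^13 = 8192
So ceil(log2(6028)) = 13

bits = ceil(log2(6028)) = ceil(12.5575) = 13 bits


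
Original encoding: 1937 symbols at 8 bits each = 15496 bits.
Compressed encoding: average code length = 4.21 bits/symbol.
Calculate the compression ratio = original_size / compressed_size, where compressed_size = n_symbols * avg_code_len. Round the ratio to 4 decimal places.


original_size = n_symbols * orig_bits = 1937 * 8 = 15496 bits
compressed_size = n_symbols * avg_code_len = 1937 * 4.21 = 8154.77 bits
ratio = original_size / compressed_size = 15496 / 8154.77 = 1.9002

Compression ratio = 1.9002


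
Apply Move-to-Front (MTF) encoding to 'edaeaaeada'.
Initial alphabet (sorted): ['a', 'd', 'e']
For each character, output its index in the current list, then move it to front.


MTF encoding:
'e': index 2 in ['a', 'd', 'e'] -> ['e', 'a', 'd']
'd': index 2 in ['e', 'a', 'd'] -> ['d', 'e', 'a']
'a': index 2 in ['d', 'e', 'a'] -> ['a', 'd', 'e']
'e': index 2 in ['a', 'd', 'e'] -> ['e', 'a', 'd']
'a': index 1 in ['e', 'a', 'd'] -> ['a', 'e', 'd']
'a': index 0 in ['a', 'e', 'd'] -> ['a', 'e', 'd']
'e': index 1 in ['a', 'e', 'd'] -> ['e', 'a', 'd']
'a': index 1 in ['e', 'a', 'd'] -> ['a', 'e', 'd']
'd': index 2 in ['a', 'e', 'd'] -> ['d', 'a', 'e']
'a': index 1 in ['d', 'a', 'e'] -> ['a', 'd', 'e']


Output: [2, 2, 2, 2, 1, 0, 1, 1, 2, 1]


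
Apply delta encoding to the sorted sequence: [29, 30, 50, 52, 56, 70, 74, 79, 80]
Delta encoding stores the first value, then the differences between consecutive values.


First value: 29
Deltas:
  30 - 29 = 1
  50 - 30 = 20
  52 - 50 = 2
  56 - 52 = 4
  70 - 56 = 14
  74 - 70 = 4
  79 - 74 = 5
  80 - 79 = 1


Delta encoded: [29, 1, 20, 2, 4, 14, 4, 5, 1]


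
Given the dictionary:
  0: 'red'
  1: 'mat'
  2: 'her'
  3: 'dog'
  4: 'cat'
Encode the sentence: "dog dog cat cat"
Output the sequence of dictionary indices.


Look up each word in the dictionary:
  'dog' -> 3
  'dog' -> 3
  'cat' -> 4
  'cat' -> 4

Encoded: [3, 3, 4, 4]


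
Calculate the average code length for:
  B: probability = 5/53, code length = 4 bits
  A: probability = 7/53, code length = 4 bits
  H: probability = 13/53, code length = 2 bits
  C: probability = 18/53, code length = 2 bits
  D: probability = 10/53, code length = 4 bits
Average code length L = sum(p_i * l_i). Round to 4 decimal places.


Weighted contributions p_i * l_i:
  B: (5/53) * 4 = 20/53
  A: (7/53) * 4 = 28/53
  H: (13/53) * 2 = 26/53
  C: (18/53) * 2 = 36/53
  D: (10/53) * 4 = 40/53
Sum = (20 + 28 + 26 + 36 + 40)/53 = 150/53

L = 150/53 = 2.8302 bits/symbol


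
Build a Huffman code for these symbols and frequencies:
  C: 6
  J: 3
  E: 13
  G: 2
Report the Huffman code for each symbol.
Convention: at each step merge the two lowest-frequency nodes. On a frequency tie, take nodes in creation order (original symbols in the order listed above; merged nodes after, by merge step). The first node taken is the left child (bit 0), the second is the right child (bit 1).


Huffman tree construction:
Step 1: Merge G(2) + J(3) = 5
Step 2: Merge (G+J)(5) + C(6) = 11
Step 3: Merge ((G+J)+C)(11) + E(13) = 24
Read each symbol's code off the tree from the root (left child = 0, right child = 1).

Codes:
  C: 01 (length 2)
  J: 001 (length 3)
  E: 1 (length 1)
  G: 000 (length 3)
Average code length: 40/24 = 1.6667 bits/symbol


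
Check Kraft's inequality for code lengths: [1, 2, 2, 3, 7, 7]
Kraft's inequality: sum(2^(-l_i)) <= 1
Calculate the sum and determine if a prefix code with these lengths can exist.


Sum = 2^(-1) + 2^(-2) + 2^(-2) + 2^(-3) + 2^(-7) + 2^(-7)
    = 0.5 + 0.25 + 0.25 + 0.125 + 0.0078125 + 0.0078125
    = 146/128 = 1.140625
Since 1.140625 > 1, Kraft's inequality is NOT satisfied.
A prefix code with these lengths CANNOT exist.

Kraft sum = 1.140625. Not satisfied.


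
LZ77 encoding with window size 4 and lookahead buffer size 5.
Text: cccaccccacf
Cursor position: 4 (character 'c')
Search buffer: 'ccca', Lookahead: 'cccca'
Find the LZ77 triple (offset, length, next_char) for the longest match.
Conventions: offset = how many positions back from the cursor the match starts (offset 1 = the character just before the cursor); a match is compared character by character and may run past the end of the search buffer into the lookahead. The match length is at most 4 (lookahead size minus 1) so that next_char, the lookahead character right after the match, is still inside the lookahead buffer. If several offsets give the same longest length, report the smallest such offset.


Try each offset into the search buffer:
  offset=1 (pos 3, char 'a'): match length 0
  offset=2 (pos 2, char 'c'): match length 1
  offset=3 (pos 1, char 'c'): match length 2
  offset=4 (pos 0, char 'c'): match length 3
Longest match has length 3 at offset 4.
next_char = character at position 4 + 3 = 7 -> 'c'

Best match: offset=4, length=3 (matching 'ccc' starting at position 0)
LZ77 triple: (4, 3, 'c')


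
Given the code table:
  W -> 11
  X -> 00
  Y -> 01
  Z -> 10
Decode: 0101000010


Decoding:
01 -> Y
01 -> Y
00 -> X
00 -> X
10 -> Z


Result: YYXXZ


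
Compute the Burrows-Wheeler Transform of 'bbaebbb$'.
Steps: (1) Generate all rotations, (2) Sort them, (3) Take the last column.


Rotations (sorted):
  0: $bbaebbb -> last char: b
  1: aebbb$bb -> last char: b
  2: b$bbaebb -> last char: b
  3: baebbb$b -> last char: b
  4: bb$bbaeb -> last char: b
  5: bbaebbb$ -> last char: $
  6: bbb$bbae -> last char: e
  7: ebbb$bba -> last char: a


BWT = bbbbb$ea


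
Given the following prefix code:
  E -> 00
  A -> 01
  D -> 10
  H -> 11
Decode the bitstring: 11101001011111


Decoding step by step:
Bits 11 -> H
Bits 10 -> D
Bits 10 -> D
Bits 01 -> A
Bits 01 -> A
Bits 11 -> H
Bits 11 -> H


Decoded message: HDDAAHH


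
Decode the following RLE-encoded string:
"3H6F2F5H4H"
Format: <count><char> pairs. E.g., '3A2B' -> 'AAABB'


Expanding each <count><char> pair:
  3H -> 'HHH'
  6F -> 'FFFFFF'
  2F -> 'FF'
  5H -> 'HHHHH'
  4H -> 'HHHH'

Decoded = HHHFFFFFFFFHHHHHHHHH


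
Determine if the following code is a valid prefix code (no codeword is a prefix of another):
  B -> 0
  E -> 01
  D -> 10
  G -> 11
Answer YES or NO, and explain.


Checking each pair (does one codeword prefix another?):
  B='0' vs E='01': prefix -- VIOLATION

NO -- this is NOT a valid prefix code. B (0) is a prefix of E (01).


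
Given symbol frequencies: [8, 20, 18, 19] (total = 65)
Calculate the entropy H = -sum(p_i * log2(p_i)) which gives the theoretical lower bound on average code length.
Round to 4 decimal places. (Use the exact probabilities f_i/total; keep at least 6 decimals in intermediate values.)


Per-symbol terms -p_i * log2(p_i) with p_i = f_i/65:
  p = 8/65 = 0.123077: log2(p) = -3.022368, -p*log2(p) = 0.371984
  p = 20/65 = 0.307692: log2(p) = -1.700440, -p*log2(p) = 0.523212
  p = 18/65 = 0.276923: log2(p) = -1.852443, -p*log2(p) = 0.512984
  p = 19/65 = 0.292308: log2(p) = -1.774440, -p*log2(p) = 0.518683
H = 0.371984 + 0.523212 + 0.512984 + 0.518683 = 1.926863

H = 1.9269 bits/symbol


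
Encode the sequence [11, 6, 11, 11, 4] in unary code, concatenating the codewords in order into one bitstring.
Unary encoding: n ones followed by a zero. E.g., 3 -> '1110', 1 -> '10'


Encode each number as n ones followed by a terminating 0:
  11 -> 111111111110 (12 bits)
  6 -> 1111110 (7 bits)
  11 -> 111111111110 (12 bits)
  11 -> 111111111110 (12 bits)
  4 -> 11110 (5 bits)
Total length = 12 + 7 + 12 + 12 + 5 = 48 bits.

Unary([11, 6, 11, 11, 4]) = 111111111110111111011111111111011111111111011110 (48 bits)


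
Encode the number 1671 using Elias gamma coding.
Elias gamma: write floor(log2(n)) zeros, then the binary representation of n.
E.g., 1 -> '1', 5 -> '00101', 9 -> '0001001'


num_bits = floor(log2(1671)) + 1 = 11
leading_zeros = num_bits - 1 = 10
binary(1671) = 11010000111

Elias gamma(1671) = '0000000000' + '11010000111' = 000000000011010000111 (21 bits)


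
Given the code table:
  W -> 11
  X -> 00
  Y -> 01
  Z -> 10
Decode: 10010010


Decoding:
10 -> Z
01 -> Y
00 -> X
10 -> Z


Result: ZYXZ


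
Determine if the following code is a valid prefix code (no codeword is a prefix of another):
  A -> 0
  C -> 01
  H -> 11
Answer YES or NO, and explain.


Checking each pair (does one codeword prefix another?):
  A='0' vs C='01': prefix -- VIOLATION

NO -- this is NOT a valid prefix code. A (0) is a prefix of C (01).


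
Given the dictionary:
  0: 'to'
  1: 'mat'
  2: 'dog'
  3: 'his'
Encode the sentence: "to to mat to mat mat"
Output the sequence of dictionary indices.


Look up each word in the dictionary:
  'to' -> 0
  'to' -> 0
  'mat' -> 1
  'to' -> 0
  'mat' -> 1
  'mat' -> 1

Encoded: [0, 0, 1, 0, 1, 1]


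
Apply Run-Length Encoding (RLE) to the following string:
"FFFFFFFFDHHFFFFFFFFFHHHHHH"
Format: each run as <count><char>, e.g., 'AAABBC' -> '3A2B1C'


Scanning runs left to right:
  i=0: run of 'F' x 8 -> '8F'
  i=8: run of 'D' x 1 -> '1D'
  i=9: run of 'H' x 2 -> '2H'
  i=11: run of 'F' x 9 -> '9F'
  i=20: run of 'H' x 6 -> '6H'

RLE = 8F1D2H9F6H


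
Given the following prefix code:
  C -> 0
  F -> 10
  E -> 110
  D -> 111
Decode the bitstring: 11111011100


Decoding step by step:
Bits 111 -> D
Bits 110 -> E
Bits 111 -> D
Bits 0 -> C
Bits 0 -> C


Decoded message: DEDCC


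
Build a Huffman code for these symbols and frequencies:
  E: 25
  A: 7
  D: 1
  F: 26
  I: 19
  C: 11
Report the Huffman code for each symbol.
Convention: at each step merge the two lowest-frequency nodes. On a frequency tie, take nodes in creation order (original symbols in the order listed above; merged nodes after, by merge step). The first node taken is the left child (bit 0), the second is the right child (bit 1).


Huffman tree construction:
Step 1: Merge D(1) + A(7) = 8
Step 2: Merge (D+A)(8) + C(11) = 19
Step 3: Merge I(19) + ((D+A)+C)(19) = 38
Step 4: Merge E(25) + F(26) = 51
Step 5: Merge (I+((D+A)+C))(38) + (E+F)(51) = 89
Read each symbol's code off the tree from the root (left child = 0, right child = 1).

Codes:
  E: 10 (length 2)
  A: 0101 (length 4)
  D: 0100 (length 4)
  F: 11 (length 2)
  I: 00 (length 2)
  C: 011 (length 3)
Average code length: 205/89 = 2.3034 bits/symbol


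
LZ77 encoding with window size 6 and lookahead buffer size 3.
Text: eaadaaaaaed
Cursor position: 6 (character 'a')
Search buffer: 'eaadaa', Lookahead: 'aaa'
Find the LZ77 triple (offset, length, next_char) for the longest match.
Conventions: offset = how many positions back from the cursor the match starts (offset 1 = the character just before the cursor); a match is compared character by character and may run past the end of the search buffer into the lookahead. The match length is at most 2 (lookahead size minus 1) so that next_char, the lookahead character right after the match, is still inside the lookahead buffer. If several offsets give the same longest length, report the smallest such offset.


Try each offset into the search buffer:
  offset=1 (pos 5, char 'a'): match length 2
  offset=2 (pos 4, char 'a'): match length 2
  offset=3 (pos 3, char 'd'): match length 0
  offset=4 (pos 2, char 'a'): match length 1
  offset=5 (pos 1, char 'a'): match length 2
  offset=6 (pos 0, char 'e'): match length 0
Longest match has length 2, found at offsets 1, 2, 5; take the smallest, offset 1.
next_char = character at position 6 + 2 = 8 -> 'a'

Best match: offset=1, length=2 (matching 'aa' starting at position 5)
LZ77 triple: (1, 2, 'a')


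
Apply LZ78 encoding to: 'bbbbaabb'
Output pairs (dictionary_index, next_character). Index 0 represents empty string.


LZ78 encoding steps:
Dictionary: {0: ''}
Step 1: w='' (idx 0), next='b' -> output (0, 'b'), add 'b' as idx 1
Step 2: w='b' (idx 1), next='b' -> output (1, 'b'), add 'bb' as idx 2
Step 3: w='b' (idx 1), next='a' -> output (1, 'a'), add 'ba' as idx 3
Step 4: w='' (idx 0), next='a' -> output (0, 'a'), add 'a' as idx 4
Step 5: w='bb' (idx 2), end of input -> output (2, '')


Encoded: [(0, 'b'), (1, 'b'), (1, 'a'), (0, 'a'), (2, '')]


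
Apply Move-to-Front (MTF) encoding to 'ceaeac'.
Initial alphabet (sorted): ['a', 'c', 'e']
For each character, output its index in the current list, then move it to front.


MTF encoding:
'c': index 1 in ['a', 'c', 'e'] -> ['c', 'a', 'e']
'e': index 2 in ['c', 'a', 'e'] -> ['e', 'c', 'a']
'a': index 2 in ['e', 'c', 'a'] -> ['a', 'e', 'c']
'e': index 1 in ['a', 'e', 'c'] -> ['e', 'a', 'c']
'a': index 1 in ['e', 'a', 'c'] -> ['a', 'e', 'c']
'c': index 2 in ['a', 'e', 'c'] -> ['c', 'a', 'e']


Output: [1, 2, 2, 1, 1, 2]


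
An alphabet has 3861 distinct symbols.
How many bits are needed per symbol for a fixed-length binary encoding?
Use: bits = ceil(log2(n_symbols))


log2(3861) = 11.9148
Bracket: 2^11 = 2048 < 3861 <= 2^12 = 4096
So ceil(log2(3861)) = 12

bits = ceil(log2(3861)) = ceil(11.9148) = 12 bits


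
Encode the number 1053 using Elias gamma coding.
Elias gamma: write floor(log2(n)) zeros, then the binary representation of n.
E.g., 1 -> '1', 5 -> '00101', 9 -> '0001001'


num_bits = floor(log2(1053)) + 1 = 11
leading_zeros = num_bits - 1 = 10
binary(1053) = 10000011101

Elias gamma(1053) = '0000000000' + '10000011101' = 000000000010000011101 (21 bits)


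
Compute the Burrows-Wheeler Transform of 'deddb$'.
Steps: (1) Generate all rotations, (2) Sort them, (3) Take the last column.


Rotations (sorted):
  0: $deddb -> last char: b
  1: b$dedd -> last char: d
  2: db$ded -> last char: d
  3: ddb$de -> last char: e
  4: deddb$ -> last char: $
  5: eddb$d -> last char: d


BWT = bdde$d


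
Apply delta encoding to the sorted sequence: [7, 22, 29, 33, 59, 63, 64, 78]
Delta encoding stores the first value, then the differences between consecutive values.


First value: 7
Deltas:
  22 - 7 = 15
  29 - 22 = 7
  33 - 29 = 4
  59 - 33 = 26
  63 - 59 = 4
  64 - 63 = 1
  78 - 64 = 14


Delta encoded: [7, 15, 7, 4, 26, 4, 1, 14]


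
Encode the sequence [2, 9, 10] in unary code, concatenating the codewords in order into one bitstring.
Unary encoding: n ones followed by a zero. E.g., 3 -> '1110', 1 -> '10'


Encode each number as n ones followed by a terminating 0:
  2 -> 110 (3 bits)
  9 -> 1111111110 (10 bits)
  10 -> 11111111110 (11 bits)
Total length = 3 + 10 + 11 = 24 bits.

Unary([2, 9, 10]) = 110111111111011111111110 (24 bits)


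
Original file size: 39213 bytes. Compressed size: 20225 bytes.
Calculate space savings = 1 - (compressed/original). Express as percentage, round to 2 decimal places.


ratio = compressed/original = 20225/39213 = 0.515773
savings = 1 - ratio = 1 - 0.515773 = 0.484227
as a percentage: 0.484227 * 100 = 48.42%

Space savings = 1 - 20225/39213 = 48.42%


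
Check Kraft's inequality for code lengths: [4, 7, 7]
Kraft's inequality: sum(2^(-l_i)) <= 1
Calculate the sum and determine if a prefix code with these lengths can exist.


Sum = 2^(-4) + 2^(-7) + 2^(-7)
    = 0.0625 + 0.0078125 + 0.0078125
    = 10/128 = 0.078125
Since 0.078125 <= 1, Kraft's inequality IS satisfied.
A prefix code with these lengths CAN exist.

Kraft sum = 0.078125. Satisfied.


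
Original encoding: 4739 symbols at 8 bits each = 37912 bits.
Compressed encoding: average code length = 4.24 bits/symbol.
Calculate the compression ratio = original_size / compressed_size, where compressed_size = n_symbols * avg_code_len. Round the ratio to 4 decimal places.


original_size = n_symbols * orig_bits = 4739 * 8 = 37912 bits
compressed_size = n_symbols * avg_code_len = 4739 * 4.24 = 20093.36 bits
ratio = original_size / compressed_size = 37912 / 20093.36 = 1.8868

Compression ratio = 1.8868


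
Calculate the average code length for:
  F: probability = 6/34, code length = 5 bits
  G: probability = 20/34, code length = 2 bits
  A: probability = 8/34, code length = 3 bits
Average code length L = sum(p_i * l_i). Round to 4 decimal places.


Weighted contributions p_i * l_i:
  F: (6/34) * 5 = 30/34
  G: (20/34) * 2 = 40/34
  A: (8/34) * 3 = 24/34
Sum = (30 + 40 + 24)/34 = 94/34

L = 94/34 = 2.7647 bits/symbol


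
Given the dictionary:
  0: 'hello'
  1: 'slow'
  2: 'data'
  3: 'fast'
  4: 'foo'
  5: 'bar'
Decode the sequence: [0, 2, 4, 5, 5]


Look up each index in the dictionary:
  0 -> 'hello'
  2 -> 'data'
  4 -> 'foo'
  5 -> 'bar'
  5 -> 'bar'

Decoded: "hello data foo bar bar"


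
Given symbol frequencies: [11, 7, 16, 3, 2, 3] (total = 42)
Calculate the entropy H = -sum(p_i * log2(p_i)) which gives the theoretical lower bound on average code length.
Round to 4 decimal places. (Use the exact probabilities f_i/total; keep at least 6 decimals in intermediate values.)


Per-symbol terms -p_i * log2(p_i) with p_i = f_i/42:
  p = 11/42 = 0.261905: log2(p) = -1.932886, -p*log2(p) = 0.506232
  p = 7/42 = 0.166667: log2(p) = -2.584963, -p*log2(p) = 0.430827
  p = 16/42 = 0.380952: log2(p) = -1.392317, -p*log2(p) = 0.530407
  p = 3/42 = 0.071429: log2(p) = -3.807355, -p*log2(p) = 0.271954
  p = 2/42 = 0.047619: log2(p) = -4.392317, -p*log2(p) = 0.209158
  p = 3/42 = 0.071429: log2(p) = -3.807355, -p*log2(p) = 0.271954
H = 0.506232 + 0.430827 + 0.530407 + 0.271954 + 0.209158 + 0.271954 = 2.220532

H = 2.2205 bits/symbol


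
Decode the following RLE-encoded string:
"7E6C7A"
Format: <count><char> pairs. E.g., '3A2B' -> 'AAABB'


Expanding each <count><char> pair:
  7E -> 'EEEEEEE'
  6C -> 'CCCCCC'
  7A -> 'AAAAAAA'

Decoded = EEEEEEECCCCCCAAAAAAA


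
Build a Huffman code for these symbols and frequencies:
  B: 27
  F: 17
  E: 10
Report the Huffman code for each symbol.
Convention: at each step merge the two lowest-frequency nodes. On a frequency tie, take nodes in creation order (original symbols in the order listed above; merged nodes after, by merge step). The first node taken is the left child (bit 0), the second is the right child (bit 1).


Huffman tree construction:
Step 1: Merge E(10) + F(17) = 27
Step 2: Merge B(27) + (E+F)(27) = 54
Read each symbol's code off the tree from the root (left child = 0, right child = 1).

Codes:
  B: 0 (length 1)
  F: 11 (length 2)
  E: 10 (length 2)
Average code length: 81/54 = 1.5000 bits/symbol


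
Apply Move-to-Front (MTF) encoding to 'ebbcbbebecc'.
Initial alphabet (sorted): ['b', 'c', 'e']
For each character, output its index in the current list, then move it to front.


MTF encoding:
'e': index 2 in ['b', 'c', 'e'] -> ['e', 'b', 'c']
'b': index 1 in ['e', 'b', 'c'] -> ['b', 'e', 'c']
'b': index 0 in ['b', 'e', 'c'] -> ['b', 'e', 'c']
'c': index 2 in ['b', 'e', 'c'] -> ['c', 'b', 'e']
'b': index 1 in ['c', 'b', 'e'] -> ['b', 'c', 'e']
'b': index 0 in ['b', 'c', 'e'] -> ['b', 'c', 'e']
'e': index 2 in ['b', 'c', 'e'] -> ['e', 'b', 'c']
'b': index 1 in ['e', 'b', 'c'] -> ['b', 'e', 'c']
'e': index 1 in ['b', 'e', 'c'] -> ['e', 'b', 'c']
'c': index 2 in ['e', 'b', 'c'] -> ['c', 'e', 'b']
'c': index 0 in ['c', 'e', 'b'] -> ['c', 'e', 'b']


Output: [2, 1, 0, 2, 1, 0, 2, 1, 1, 2, 0]


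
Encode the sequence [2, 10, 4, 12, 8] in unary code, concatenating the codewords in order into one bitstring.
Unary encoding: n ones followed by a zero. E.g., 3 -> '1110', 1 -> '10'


Encode each number as n ones followed by a terminating 0:
  2 -> 110 (3 bits)
  10 -> 11111111110 (11 bits)
  4 -> 11110 (5 bits)
  12 -> 1111111111110 (13 bits)
  8 -> 111111110 (9 bits)
Total length = 3 + 11 + 5 + 13 + 9 = 41 bits.

Unary([2, 10, 4, 12, 8]) = 11011111111110111101111111111110111111110 (41 bits)


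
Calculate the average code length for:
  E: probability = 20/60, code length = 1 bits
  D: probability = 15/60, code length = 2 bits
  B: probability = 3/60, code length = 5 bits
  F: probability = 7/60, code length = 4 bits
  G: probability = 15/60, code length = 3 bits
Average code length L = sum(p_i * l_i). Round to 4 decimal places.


Weighted contributions p_i * l_i:
  E: (20/60) * 1 = 20/60
  D: (15/60) * 2 = 30/60
  B: (3/60) * 5 = 15/60
  F: (7/60) * 4 = 28/60
  G: (15/60) * 3 = 45/60
Sum = (20 + 30 + 15 + 28 + 45)/60 = 138/60

L = 138/60 = 2.3000 bits/symbol


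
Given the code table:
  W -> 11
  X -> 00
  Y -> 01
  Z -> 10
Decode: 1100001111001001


Decoding:
11 -> W
00 -> X
00 -> X
11 -> W
11 -> W
00 -> X
10 -> Z
01 -> Y


Result: WXXWWXZY


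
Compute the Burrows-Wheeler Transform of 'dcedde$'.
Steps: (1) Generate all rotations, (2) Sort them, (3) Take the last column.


Rotations (sorted):
  0: $dcedde -> last char: e
  1: cedde$d -> last char: d
  2: dcedde$ -> last char: $
  3: dde$dce -> last char: e
  4: de$dced -> last char: d
  5: e$dcedd -> last char: d
  6: edde$dc -> last char: c


BWT = ed$eddc


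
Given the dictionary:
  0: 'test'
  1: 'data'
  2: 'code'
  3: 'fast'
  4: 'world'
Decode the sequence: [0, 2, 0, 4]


Look up each index in the dictionary:
  0 -> 'test'
  2 -> 'code'
  0 -> 'test'
  4 -> 'world'

Decoded: "test code test world"


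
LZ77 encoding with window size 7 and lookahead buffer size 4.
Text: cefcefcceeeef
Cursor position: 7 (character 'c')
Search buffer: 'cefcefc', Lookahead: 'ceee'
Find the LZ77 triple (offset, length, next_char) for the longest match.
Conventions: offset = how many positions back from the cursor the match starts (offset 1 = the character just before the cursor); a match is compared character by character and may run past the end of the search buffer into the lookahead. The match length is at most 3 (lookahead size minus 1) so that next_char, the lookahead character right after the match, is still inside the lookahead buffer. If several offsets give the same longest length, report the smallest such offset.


Try each offset into the search buffer:
  offset=1 (pos 6, char 'c'): match length 1
  offset=2 (pos 5, char 'f'): match length 0
  offset=3 (pos 4, char 'e'): match length 0
  offset=4 (pos 3, char 'c'): match length 2
  offset=5 (pos 2, char 'f'): match length 0
  offset=6 (pos 1, char 'e'): match length 0
  offset=7 (pos 0, char 'c'): match length 2
Longest match has length 2, found at offsets 4, 7; take the smallest, offset 4.
next_char = character at position 7 + 2 = 9 -> 'e'

Best match: offset=4, length=2 (matching 'ce' starting at position 3)
LZ77 triple: (4, 2, 'e')


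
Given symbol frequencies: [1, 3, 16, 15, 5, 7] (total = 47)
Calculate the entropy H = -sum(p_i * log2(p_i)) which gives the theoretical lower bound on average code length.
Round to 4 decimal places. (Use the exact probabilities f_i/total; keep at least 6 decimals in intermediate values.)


Per-symbol terms -p_i * log2(p_i) with p_i = f_i/47:
  p = 1/47 = 0.021277: log2(p) = -5.554589, -p*log2(p) = 0.118183
  p = 3/47 = 0.063830: log2(p) = -3.969626, -p*log2(p) = 0.253380
  p = 16/47 = 0.340426: log2(p) = -1.554589, -p*log2(p) = 0.529222
  p = 15/47 = 0.319149: log2(p) = -1.647698, -p*log2(p) = 0.525861
  p = 5/47 = 0.106383: log2(p) = -3.232661, -p*log2(p) = 0.343900
  p = 7/47 = 0.148936: log2(p) = -2.747234, -p*log2(p) = 0.409163
H = 0.118183 + 0.253380 + 0.529222 + 0.525861 + 0.343900 + 0.409163 = 2.179709

H = 2.1797 bits/symbol


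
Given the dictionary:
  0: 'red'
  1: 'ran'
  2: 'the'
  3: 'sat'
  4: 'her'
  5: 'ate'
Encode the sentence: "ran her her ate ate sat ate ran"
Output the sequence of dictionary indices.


Look up each word in the dictionary:
  'ran' -> 1
  'her' -> 4
  'her' -> 4
  'ate' -> 5
  'ate' -> 5
  'sat' -> 3
  'ate' -> 5
  'ran' -> 1

Encoded: [1, 4, 4, 5, 5, 3, 5, 1]


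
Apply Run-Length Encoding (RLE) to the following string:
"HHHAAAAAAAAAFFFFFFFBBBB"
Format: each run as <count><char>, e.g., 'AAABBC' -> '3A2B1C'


Scanning runs left to right:
  i=0: run of 'H' x 3 -> '3H'
  i=3: run of 'A' x 9 -> '9A'
  i=12: run of 'F' x 7 -> '7F'
  i=19: run of 'B' x 4 -> '4B'

RLE = 3H9A7F4B


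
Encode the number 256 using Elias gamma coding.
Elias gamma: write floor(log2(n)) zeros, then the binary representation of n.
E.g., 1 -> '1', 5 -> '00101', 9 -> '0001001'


num_bits = floor(log2(256)) + 1 = 9
leading_zeros = num_bits - 1 = 8
binary(256) = 100000000

Elias gamma(256) = '00000000' + '100000000' = 00000000100000000 (17 bits)


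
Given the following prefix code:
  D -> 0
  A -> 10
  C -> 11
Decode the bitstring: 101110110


Decoding step by step:
Bits 10 -> A
Bits 11 -> C
Bits 10 -> A
Bits 11 -> C
Bits 0 -> D


Decoded message: ACACD


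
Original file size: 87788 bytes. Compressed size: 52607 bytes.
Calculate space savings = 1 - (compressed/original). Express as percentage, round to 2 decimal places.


ratio = compressed/original = 52607/87788 = 0.59925
savings = 1 - ratio = 1 - 0.59925 = 0.40075
as a percentage: 0.40075 * 100 = 40.07%

Space savings = 1 - 52607/87788 = 40.07%


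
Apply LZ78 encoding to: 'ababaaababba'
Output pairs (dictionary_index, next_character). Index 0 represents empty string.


LZ78 encoding steps:
Dictionary: {0: ''}
Step 1: w='' (idx 0), next='a' -> output (0, 'a'), add 'a' as idx 1
Step 2: w='' (idx 0), next='b' -> output (0, 'b'), add 'b' as idx 2
Step 3: w='a' (idx 1), next='b' -> output (1, 'b'), add 'ab' as idx 3
Step 4: w='a' (idx 1), next='a' -> output (1, 'a'), add 'aa' as idx 4
Step 5: w='ab' (idx 3), next='a' -> output (3, 'a'), add 'aba' as idx 5
Step 6: w='b' (idx 2), next='b' -> output (2, 'b'), add 'bb' as idx 6
Step 7: w='a' (idx 1), end of input -> output (1, '')


Encoded: [(0, 'a'), (0, 'b'), (1, 'b'), (1, 'a'), (3, 'a'), (2, 'b'), (1, '')]


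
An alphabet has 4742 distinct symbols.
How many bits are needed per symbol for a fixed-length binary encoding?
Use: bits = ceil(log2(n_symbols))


log2(4742) = 12.2113
Bracket: 2^12 = 4096 < 4742 <= 2^13 = 8192
So ceil(log2(4742)) = 13

bits = ceil(log2(4742)) = ceil(12.2113) = 13 bits


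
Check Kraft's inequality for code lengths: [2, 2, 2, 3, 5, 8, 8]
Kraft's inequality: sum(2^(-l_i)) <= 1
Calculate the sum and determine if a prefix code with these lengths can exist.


Sum = 2^(-2) + 2^(-2) + 2^(-2) + 2^(-3) + 2^(-5) + 2^(-8) + 2^(-8)
    = 0.25 + 0.25 + 0.25 + 0.125 + 0.03125 + 0.00390625 + 0.00390625
    = 234/256 = 0.9140625
Since 0.9140625 <= 1, Kraft's inequality IS satisfied.
A prefix code with these lengths CAN exist.

Kraft sum = 0.9140625. Satisfied.


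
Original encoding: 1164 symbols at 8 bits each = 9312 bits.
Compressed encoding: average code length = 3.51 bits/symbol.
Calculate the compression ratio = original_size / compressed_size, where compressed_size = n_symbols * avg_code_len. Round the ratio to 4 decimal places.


original_size = n_symbols * orig_bits = 1164 * 8 = 9312 bits
compressed_size = n_symbols * avg_code_len = 1164 * 3.51 = 4085.64 bits
ratio = original_size / compressed_size = 9312 / 4085.64 = 2.2792

Compression ratio = 2.2792


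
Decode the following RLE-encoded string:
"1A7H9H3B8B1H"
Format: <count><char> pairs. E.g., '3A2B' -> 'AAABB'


Expanding each <count><char> pair:
  1A -> 'A'
  7H -> 'HHHHHHH'
  9H -> 'HHHHHHHHH'
  3B -> 'BBB'
  8B -> 'BBBBBBBB'
  1H -> 'H'

Decoded = AHHHHHHHHHHHHHHHHBBBBBBBBBBBH


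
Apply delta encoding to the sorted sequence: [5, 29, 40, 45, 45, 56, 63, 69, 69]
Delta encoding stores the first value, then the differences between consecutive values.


First value: 5
Deltas:
  29 - 5 = 24
  40 - 29 = 11
  45 - 40 = 5
  45 - 45 = 0
  56 - 45 = 11
  63 - 56 = 7
  69 - 63 = 6
  69 - 69 = 0


Delta encoded: [5, 24, 11, 5, 0, 11, 7, 6, 0]


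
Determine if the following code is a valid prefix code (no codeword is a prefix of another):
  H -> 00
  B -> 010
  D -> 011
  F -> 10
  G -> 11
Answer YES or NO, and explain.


Checking each pair (does one codeword prefix another?):
  H='00' vs B='010': no prefix
  H='00' vs D='011': no prefix
  H='00' vs F='10': no prefix
  H='00' vs G='11': no prefix
  B='010' vs H='00': no prefix
  B='010' vs D='011': no prefix
  B='010' vs F='10': no prefix
  B='010' vs G='11': no prefix
  D='011' vs H='00': no prefix
  D='011' vs B='010': no prefix
  D='011' vs F='10': no prefix
  D='011' vs G='11': no prefix
  F='10' vs H='00': no prefix
  F='10' vs B='010': no prefix
  F='10' vs D='011': no prefix
  F='10' vs G='11': no prefix
  G='11' vs H='00': no prefix
  G='11' vs B='010': no prefix
  G='11' vs D='011': no prefix
  G='11' vs F='10': no prefix
No violation found over all pairs.

YES -- this is a valid prefix code. No codeword is a prefix of any other codeword.


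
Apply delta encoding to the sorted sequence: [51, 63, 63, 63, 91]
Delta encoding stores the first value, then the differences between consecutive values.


First value: 51
Deltas:
  63 - 51 = 12
  63 - 63 = 0
  63 - 63 = 0
  91 - 63 = 28


Delta encoded: [51, 12, 0, 0, 28]


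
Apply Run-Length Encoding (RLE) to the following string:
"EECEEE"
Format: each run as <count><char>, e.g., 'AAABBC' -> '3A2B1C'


Scanning runs left to right:
  i=0: run of 'E' x 2 -> '2E'
  i=2: run of 'C' x 1 -> '1C'
  i=3: run of 'E' x 3 -> '3E'

RLE = 2E1C3E


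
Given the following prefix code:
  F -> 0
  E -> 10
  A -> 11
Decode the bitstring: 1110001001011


Decoding step by step:
Bits 11 -> A
Bits 10 -> E
Bits 0 -> F
Bits 0 -> F
Bits 10 -> E
Bits 0 -> F
Bits 10 -> E
Bits 11 -> A


Decoded message: AEFFEFEA


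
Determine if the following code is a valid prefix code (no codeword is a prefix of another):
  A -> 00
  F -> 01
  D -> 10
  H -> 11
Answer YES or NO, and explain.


Checking each pair (does one codeword prefix another?):
  A='00' vs F='01': no prefix
  A='00' vs D='10': no prefix
  A='00' vs H='11': no prefix
  F='01' vs A='00': no prefix
  F='01' vs D='10': no prefix
  F='01' vs H='11': no prefix
  D='10' vs A='00': no prefix
  D='10' vs F='01': no prefix
  D='10' vs H='11': no prefix
  H='11' vs A='00': no prefix
  H='11' vs F='01': no prefix
  H='11' vs D='10': no prefix
No violation found over all pairs.

YES -- this is a valid prefix code. No codeword is a prefix of any other codeword.


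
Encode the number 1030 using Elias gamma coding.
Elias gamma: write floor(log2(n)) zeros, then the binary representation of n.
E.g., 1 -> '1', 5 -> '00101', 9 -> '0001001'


num_bits = floor(log2(1030)) + 1 = 11
leading_zeros = num_bits - 1 = 10
binary(1030) = 10000000110

Elias gamma(1030) = '0000000000' + '10000000110' = 000000000010000000110 (21 bits)


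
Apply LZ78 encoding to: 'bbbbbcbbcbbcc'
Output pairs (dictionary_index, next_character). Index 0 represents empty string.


LZ78 encoding steps:
Dictionary: {0: ''}
Step 1: w='' (idx 0), next='b' -> output (0, 'b'), add 'b' as idx 1
Step 2: w='b' (idx 1), next='b' -> output (1, 'b'), add 'bb' as idx 2
Step 3: w='bb' (idx 2), next='c' -> output (2, 'c'), add 'bbc' as idx 3
Step 4: w='bbc' (idx 3), next='b' -> output (3, 'b'), add 'bbcb' as idx 4
Step 5: w='b' (idx 1), next='c' -> output (1, 'c'), add 'bc' as idx 5
Step 6: w='' (idx 0), next='c' -> output (0, 'c'), add 'c' as idx 6


Encoded: [(0, 'b'), (1, 'b'), (2, 'c'), (3, 'b'), (1, 'c'), (0, 'c')]


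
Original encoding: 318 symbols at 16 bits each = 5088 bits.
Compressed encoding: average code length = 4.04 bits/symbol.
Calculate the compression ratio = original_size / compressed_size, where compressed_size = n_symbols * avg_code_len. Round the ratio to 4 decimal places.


original_size = n_symbols * orig_bits = 318 * 16 = 5088 bits
compressed_size = n_symbols * avg_code_len = 318 * 4.04 = 1284.72 bits
ratio = original_size / compressed_size = 5088 / 1284.72 = 3.9604

Compression ratio = 3.9604


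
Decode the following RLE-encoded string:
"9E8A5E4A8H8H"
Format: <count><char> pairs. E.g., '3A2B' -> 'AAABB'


Expanding each <count><char> pair:
  9E -> 'EEEEEEEEE'
  8A -> 'AAAAAAAA'
  5E -> 'EEEEE'
  4A -> 'AAAA'
  8H -> 'HHHHHHHH'
  8H -> 'HHHHHHHH'

Decoded = EEEEEEEEEAAAAAAAAEEEEEAAAAHHHHHHHHHHHHHHHH


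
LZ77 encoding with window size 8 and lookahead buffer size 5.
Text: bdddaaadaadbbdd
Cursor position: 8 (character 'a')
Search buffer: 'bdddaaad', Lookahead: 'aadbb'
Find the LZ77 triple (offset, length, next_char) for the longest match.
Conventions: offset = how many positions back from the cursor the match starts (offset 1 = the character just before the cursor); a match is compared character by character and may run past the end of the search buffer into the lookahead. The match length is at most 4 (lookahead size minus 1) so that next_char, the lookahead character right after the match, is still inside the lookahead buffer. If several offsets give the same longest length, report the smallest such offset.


Try each offset into the search buffer:
  offset=1 (pos 7, char 'd'): match length 0
  offset=2 (pos 6, char 'a'): match length 1
  offset=3 (pos 5, char 'a'): match length 3
  offset=4 (pos 4, char 'a'): match length 2
  offset=5 (pos 3, char 'd'): match length 0
  offset=6 (pos 2, char 'd'): match length 0
  offset=7 (pos 1, char 'd'): match length 0
  offset=8 (pos 0, char 'b'): match length 0
Longest match has length 3 at offset 3.
next_char = character at position 8 + 3 = 11 -> 'b'

Best match: offset=3, length=3 (matching 'aad' starting at position 5)
LZ77 triple: (3, 3, 'b')


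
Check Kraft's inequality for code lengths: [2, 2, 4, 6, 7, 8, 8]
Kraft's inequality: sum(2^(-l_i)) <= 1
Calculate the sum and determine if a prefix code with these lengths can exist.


Sum = 2^(-2) + 2^(-2) + 2^(-4) + 2^(-6) + 2^(-7) + 2^(-8) + 2^(-8)
    = 0.25 + 0.25 + 0.0625 + 0.015625 + 0.0078125 + 0.00390625 + 0.00390625
    = 152/256 = 0.59375
Since 0.59375 <= 1, Kraft's inequality IS satisfied.
A prefix code with these lengths CAN exist.

Kraft sum = 0.59375. Satisfied.


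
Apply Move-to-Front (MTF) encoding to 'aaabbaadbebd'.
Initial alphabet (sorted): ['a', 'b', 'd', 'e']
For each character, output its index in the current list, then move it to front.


MTF encoding:
'a': index 0 in ['a', 'b', 'd', 'e'] -> ['a', 'b', 'd', 'e']
'a': index 0 in ['a', 'b', 'd', 'e'] -> ['a', 'b', 'd', 'e']
'a': index 0 in ['a', 'b', 'd', 'e'] -> ['a', 'b', 'd', 'e']
'b': index 1 in ['a', 'b', 'd', 'e'] -> ['b', 'a', 'd', 'e']
'b': index 0 in ['b', 'a', 'd', 'e'] -> ['b', 'a', 'd', 'e']
'a': index 1 in ['b', 'a', 'd', 'e'] -> ['a', 'b', 'd', 'e']
'a': index 0 in ['a', 'b', 'd', 'e'] -> ['a', 'b', 'd', 'e']
'd': index 2 in ['a', 'b', 'd', 'e'] -> ['d', 'a', 'b', 'e']
'b': index 2 in ['d', 'a', 'b', 'e'] -> ['b', 'd', 'a', 'e']
'e': index 3 in ['b', 'd', 'a', 'e'] -> ['e', 'b', 'd', 'a']
'b': index 1 in ['e', 'b', 'd', 'a'] -> ['b', 'e', 'd', 'a']
'd': index 2 in ['b', 'e', 'd', 'a'] -> ['d', 'b', 'e', 'a']


Output: [0, 0, 0, 1, 0, 1, 0, 2, 2, 3, 1, 2]


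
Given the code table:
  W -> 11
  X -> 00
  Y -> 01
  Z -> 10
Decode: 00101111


Decoding:
00 -> X
10 -> Z
11 -> W
11 -> W


Result: XZWW


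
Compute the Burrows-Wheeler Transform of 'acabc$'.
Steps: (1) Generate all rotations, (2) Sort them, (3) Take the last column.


Rotations (sorted):
  0: $acabc -> last char: c
  1: abc$ac -> last char: c
  2: acabc$ -> last char: $
  3: bc$aca -> last char: a
  4: c$acab -> last char: b
  5: cabc$a -> last char: a


BWT = cc$aba


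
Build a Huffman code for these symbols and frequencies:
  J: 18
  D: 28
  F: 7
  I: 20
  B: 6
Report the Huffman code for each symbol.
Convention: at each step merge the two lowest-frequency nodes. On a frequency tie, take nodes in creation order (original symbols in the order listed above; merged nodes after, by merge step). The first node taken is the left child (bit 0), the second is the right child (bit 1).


Huffman tree construction:
Step 1: Merge B(6) + F(7) = 13
Step 2: Merge (B+F)(13) + J(18) = 31
Step 3: Merge I(20) + D(28) = 48
Step 4: Merge ((B+F)+J)(31) + (I+D)(48) = 79
Read each symbol's code off the tree from the root (left child = 0, right child = 1).

Codes:
  J: 01 (length 2)
  D: 11 (length 2)
  F: 001 (length 3)
  I: 10 (length 2)
  B: 000 (length 3)
Average code length: 171/79 = 2.1646 bits/symbol


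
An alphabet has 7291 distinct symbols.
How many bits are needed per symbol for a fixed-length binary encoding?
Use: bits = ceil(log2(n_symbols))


log2(7291) = 12.8319
Bracket: 2^12 = 4096 < 7291 <= 2^13 = 8192
So ceil(log2(7291)) = 13

bits = ceil(log2(7291)) = ceil(12.8319) = 13 bits


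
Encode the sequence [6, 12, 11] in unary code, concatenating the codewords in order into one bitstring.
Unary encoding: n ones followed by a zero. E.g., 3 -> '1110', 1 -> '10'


Encode each number as n ones followed by a terminating 0:
  6 -> 1111110 (7 bits)
  12 -> 1111111111110 (13 bits)
  11 -> 111111111110 (12 bits)
Total length = 7 + 13 + 12 = 32 bits.

Unary([6, 12, 11]) = 11111101111111111110111111111110 (32 bits)


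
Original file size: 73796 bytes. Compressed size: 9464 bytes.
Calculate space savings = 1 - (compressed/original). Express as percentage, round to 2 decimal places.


ratio = compressed/original = 9464/73796 = 0.128245
savings = 1 - ratio = 1 - 0.128245 = 0.871755
as a percentage: 0.871755 * 100 = 87.18%

Space savings = 1 - 9464/73796 = 87.18%


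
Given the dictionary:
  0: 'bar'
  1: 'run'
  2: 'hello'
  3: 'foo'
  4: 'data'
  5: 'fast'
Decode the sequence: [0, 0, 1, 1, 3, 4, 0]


Look up each index in the dictionary:
  0 -> 'bar'
  0 -> 'bar'
  1 -> 'run'
  1 -> 'run'
  3 -> 'foo'
  4 -> 'data'
  0 -> 'bar'

Decoded: "bar bar run run foo data bar"


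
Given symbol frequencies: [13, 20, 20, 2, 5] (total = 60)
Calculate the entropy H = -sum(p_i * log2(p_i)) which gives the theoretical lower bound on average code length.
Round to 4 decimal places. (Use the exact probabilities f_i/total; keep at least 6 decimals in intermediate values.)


Per-symbol terms -p_i * log2(p_i) with p_i = f_i/60:
  p = 13/60 = 0.216667: log2(p) = -2.206451, -p*log2(p) = 0.478064
  p = 20/60 = 0.333333: log2(p) = -1.584963, -p*log2(p) = 0.528321
  p = 20/60 = 0.333333: log2(p) = -1.584963, -p*log2(p) = 0.528321
  p = 2/60 = 0.033333: log2(p) = -4.906891, -p*log2(p) = 0.163563
  p = 5/60 = 0.083333: log2(p) = -3.584963, -p*log2(p) = 0.298747
H = 0.478064 + 0.528321 + 0.528321 + 0.163563 + 0.298747 = 1.997016

H = 1.997 bits/symbol
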